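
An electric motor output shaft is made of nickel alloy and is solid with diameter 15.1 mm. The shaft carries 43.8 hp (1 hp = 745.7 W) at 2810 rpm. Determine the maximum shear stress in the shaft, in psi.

23800 psi

ω = 2π·2810/60 = 294.3 rad/s, so T = P/ω = 43.8×745.7 / 294.3 = 111.0 N·m.
J = πd⁴/32 = π(0.0151)⁴/32 = 5.104×10^-9 m⁴.
τ_max = T·r/J = 111.0 × 0.00755 / 5.104×10^-9 = 1.642×10^8 Pa.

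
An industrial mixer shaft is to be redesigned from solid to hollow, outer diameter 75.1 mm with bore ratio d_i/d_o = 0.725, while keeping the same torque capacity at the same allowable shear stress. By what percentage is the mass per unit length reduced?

41.2 %

Equal τ_max and T ⇒ the solid shaft needs d_s³ = d_o³(1−k⁴), so d_s = 75.1·(1−0.725⁴)^(1/3) = 67.43 mm.
Area ratio A_h/A_s = d_o²(1−k²)/d_s² = (1−k²)/(1−k⁴)^(2/3) = 0.5885.
Mass saving = 1 − 0.5885 = 41.2 %.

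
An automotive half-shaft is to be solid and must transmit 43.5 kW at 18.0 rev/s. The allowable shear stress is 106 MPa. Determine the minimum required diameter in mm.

ω = 2π·18.0 = 113.1 rad/s, so T = P/ω = 43.5×10³ / 113.1 = 384.6 N·m.
For a solid shaft τ_max = 16T/(πd³), so d = (16T/(π τ_allow))^(1/3) = (16·384.6/(π·1.06×10^8))^(1/3) = 0.02644 m.

26.4 mm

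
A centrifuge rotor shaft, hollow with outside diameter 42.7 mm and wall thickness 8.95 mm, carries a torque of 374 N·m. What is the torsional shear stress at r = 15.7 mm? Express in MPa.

J = π(d_o⁴ − d_i⁴)/32 = π(0.0427⁴ − 0.0248⁴)/32 = 2.892×10^-7 m⁴.
Shear stress varies linearly with radius: τ = T·r/J = 374.0 × 0.0157 / 2.892×10^-7 = 2.030×10^7 Pa.

20.3 MPa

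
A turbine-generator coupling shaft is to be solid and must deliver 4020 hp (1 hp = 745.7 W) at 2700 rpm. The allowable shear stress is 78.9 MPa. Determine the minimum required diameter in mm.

88.1 mm

ω = 2π·2700/60 = 282.7 rad/s, so T = P/ω = 4020×745.7 / 282.7 = 10600 N·m.
For a solid shaft τ_max = 16T/(πd³), so d = (16T/(π τ_allow))^(1/3) = (16·10600/(π·7.89×10^7))^(1/3) = 0.08812 m.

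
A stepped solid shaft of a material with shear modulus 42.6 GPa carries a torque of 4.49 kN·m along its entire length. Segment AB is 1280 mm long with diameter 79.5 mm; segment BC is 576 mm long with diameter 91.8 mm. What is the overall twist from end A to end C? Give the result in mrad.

43.1 mrad

J_AB = π(0.0795)⁴/32 = 3.92×10^-6 m⁴; J_BC = π(0.0918)⁴/32 = 6.97×10^-6 m⁴.
θ = (T/G)·Σ L_i/J_i = (4490/42.6×10⁹)·(1.28/3.92×10^-6 + 0.576/6.97×10^-6) = 0.04311 rad.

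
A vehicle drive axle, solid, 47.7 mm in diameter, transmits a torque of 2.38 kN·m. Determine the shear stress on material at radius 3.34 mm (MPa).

15.6 MPa

J = πd⁴/32 = π(0.0477)⁴/32 = 5.082×10^-7 m⁴.
Shear stress varies linearly with radius: τ = T·r/J = 2380 × 0.00334 / 5.082×10^-7 = 1.564×10^7 Pa.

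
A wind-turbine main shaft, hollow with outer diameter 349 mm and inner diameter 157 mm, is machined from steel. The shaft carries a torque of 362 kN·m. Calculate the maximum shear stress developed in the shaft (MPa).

45.2 MPa

J = π(d_o⁴ − d_i⁴)/32 = π(0.349⁴ − 0.157⁴)/32 = 1.397×10^-3 m⁴.
τ_max = T·r/J = 362000 × 0.174 / 1.397×10^-3 = 4.522×10^7 Pa.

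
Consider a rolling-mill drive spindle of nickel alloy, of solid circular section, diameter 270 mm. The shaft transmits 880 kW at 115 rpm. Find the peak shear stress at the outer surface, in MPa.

ω = 2π·115/60 = 12.04 rad/s, so T = P/ω = 880×10³ / 12.04 = 73070 N·m.
J = πd⁴/32 = π(0.270)⁴/32 = 5.217×10^-4 m⁴.
τ_max = T·r/J = 73070 × 0.135 / 5.217×10^-4 = 1.891×10^7 Pa.

18.9 MPa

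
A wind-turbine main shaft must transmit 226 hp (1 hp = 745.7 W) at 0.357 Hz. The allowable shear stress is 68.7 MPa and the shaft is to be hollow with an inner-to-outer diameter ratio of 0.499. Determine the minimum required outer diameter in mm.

ω = 2π·0.357 = 2.243 rad/s, so T = P/ω = 226×745.7 / 2.243 = 75130 N·m.
For a hollow shaft with d_i/d_o = 0.499: τ_max = 16T/(π d_o³ (1−k⁴)), so d_o = [16T/(π τ_allow (1−k⁴))]^(1/3) = [16·75130/(π·6.87×10^7·0.9380)]^(1/3) = 0.1811 m.

181 mm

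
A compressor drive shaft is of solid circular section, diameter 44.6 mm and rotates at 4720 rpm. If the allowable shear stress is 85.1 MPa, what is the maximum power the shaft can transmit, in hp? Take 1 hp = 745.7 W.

983 hp

J = πd⁴/32 = π(0.0446)⁴/32 = 3.885×10^-7 m⁴.
T_max = τ_allow·J/r = 8.51×10^7 × 3.885×10^-7 / 0.0223 = 1482 N·m.
ω = 2π·4720/60 = 494.3 rad/s, so P_max = T_max·ω = 7.327×10^5 W.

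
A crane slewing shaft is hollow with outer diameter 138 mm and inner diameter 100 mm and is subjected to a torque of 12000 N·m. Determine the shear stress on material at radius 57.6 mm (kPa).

J = π(d_o⁴ − d_i⁴)/32 = π(0.138⁴ − 0.100⁴)/32 = 2.579×10^-5 m⁴.
Shear stress varies linearly with radius: τ = T·r/J = 12000 × 0.0576 / 2.579×10^-5 = 2.680×10^7 Pa.

26800 kPa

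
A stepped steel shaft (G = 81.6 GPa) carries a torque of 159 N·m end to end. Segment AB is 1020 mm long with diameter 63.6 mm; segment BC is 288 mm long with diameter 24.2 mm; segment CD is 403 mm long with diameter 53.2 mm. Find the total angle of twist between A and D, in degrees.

J_AB = π(0.0636)⁴/32 = 1.61×10^-6 m⁴; J_BC = π(0.0242)⁴/32 = 3.37×10^-8 m⁴; J_CD = π(0.0532)⁴/32 = 7.86×10^-7 m⁴.
θ = (T/G)·Σ L_i/J_i = (159.0/81.6×10⁹)·(1.02/1.61×10^-6 + 0.288/3.37×10^-8 + 0.403/7.86×10^-7) = 0.01890 rad.

1.08°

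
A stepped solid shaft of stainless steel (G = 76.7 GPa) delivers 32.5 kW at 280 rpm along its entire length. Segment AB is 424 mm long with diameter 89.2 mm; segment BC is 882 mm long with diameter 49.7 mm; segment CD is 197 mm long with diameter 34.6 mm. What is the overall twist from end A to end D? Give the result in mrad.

42.5 mrad

ω = 2π·280/60 = 29.32 rad/s, so T = P/ω = 32.5×10³ / 29.32 = 1108 N·m.
J_AB = π(0.0892)⁴/32 = 6.22×10^-6 m⁴; J_BC = π(0.0497)⁴/32 = 5.99×10^-7 m⁴; J_CD = π(0.0346)⁴/32 = 1.41×10^-7 m⁴.
θ = (T/G)·Σ L_i/J_i = (1108/76.7×10⁹)·(0.424/6.22×10^-6 + 0.882/5.99×10^-7 + 0.197/1.41×10^-7) = 0.04250 rad.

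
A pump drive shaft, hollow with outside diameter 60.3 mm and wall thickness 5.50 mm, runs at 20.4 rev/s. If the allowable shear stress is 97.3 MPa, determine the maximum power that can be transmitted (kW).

J = π(d_o⁴ − d_i⁴)/32 = π(0.0603⁴ − 0.0493⁴)/32 = 7.180×10^-7 m⁴.
T_max = τ_allow·J/r = 9.73×10^7 × 7.180×10^-7 / 0.0301 = 2317 N·m.
ω = 2π·20.4 = 128.2 rad/s, so P_max = T_max·ω = 2.970×10^5 W.

297 kW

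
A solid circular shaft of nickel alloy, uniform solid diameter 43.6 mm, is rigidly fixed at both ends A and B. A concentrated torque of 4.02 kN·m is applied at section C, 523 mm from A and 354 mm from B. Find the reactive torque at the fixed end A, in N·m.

1620 N·m

With uniform GJ and both ends fixed, compatibility θ_AC = θ_CB gives T_A·a = T_B·b, together with T_A + T_B = T₀.
T_A = T₀·b/(a+b) = 4020·354/877.0 = 1623 N·m; T_B = 2397 N·m.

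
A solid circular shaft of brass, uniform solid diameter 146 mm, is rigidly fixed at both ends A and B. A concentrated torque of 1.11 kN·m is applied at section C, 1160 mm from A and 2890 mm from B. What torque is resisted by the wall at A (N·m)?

With uniform GJ and both ends fixed, compatibility θ_AC = θ_CB gives T_A·a = T_B·b, together with T_A + T_B = T₀.
T_A = T₀·b/(a+b) = 1110·2890/4050 = 792.1 N·m; T_B = 317.9 N·m.

792 N·m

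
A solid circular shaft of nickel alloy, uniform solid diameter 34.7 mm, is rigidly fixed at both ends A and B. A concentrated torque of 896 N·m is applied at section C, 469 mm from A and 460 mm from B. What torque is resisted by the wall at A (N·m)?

With uniform GJ and both ends fixed, compatibility θ_AC = θ_CB gives T_A·a = T_B·b, together with T_A + T_B = T₀.
T_A = T₀·b/(a+b) = 896.0·460/929.0 = 443.7 N·m; T_B = 452.3 N·m.

444 N·m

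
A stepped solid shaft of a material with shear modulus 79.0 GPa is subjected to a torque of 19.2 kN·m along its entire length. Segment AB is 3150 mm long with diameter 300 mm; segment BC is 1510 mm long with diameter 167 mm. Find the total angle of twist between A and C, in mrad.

5.77 mrad

J_AB = π(0.300)⁴/32 = 7.95×10^-4 m⁴; J_BC = π(0.167)⁴/32 = 7.64×10^-5 m⁴.
θ = (T/G)·Σ L_i/J_i = (19200/79.0×10⁹)·(3.15/7.95×10^-4 + 1.51/7.64×10^-5) = 5.769×10^-3 rad.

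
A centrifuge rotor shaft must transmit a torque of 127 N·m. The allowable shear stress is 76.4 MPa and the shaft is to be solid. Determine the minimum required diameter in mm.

For a solid shaft τ_max = 16T/(πd³), so d = (16T/(π τ_allow))^(1/3) = (16·127.0/(π·7.64×10^7))^(1/3) = 0.02038 m.

20.4 mm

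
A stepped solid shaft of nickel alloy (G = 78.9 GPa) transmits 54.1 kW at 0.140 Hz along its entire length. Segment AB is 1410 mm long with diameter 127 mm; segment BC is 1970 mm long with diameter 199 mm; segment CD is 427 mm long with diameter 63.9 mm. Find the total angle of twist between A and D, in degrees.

ω = 2π·0.140 = 0.8796 rad/s, so T = P/ω = 54.1×10³ / 0.8796 = 61500 N·m.
J_AB = π(0.127)⁴/32 = 2.55×10^-5 m⁴; J_BC = π(0.199)⁴/32 = 1.54×10^-4 m⁴; J_CD = π(0.0639)⁴/32 = 1.64×10^-6 m⁴.
θ = (T/G)·Σ L_i/J_i = (61500/78.9×10⁹)·(1.41/2.55×10^-5 + 1.97/1.54×10^-4 + 0.427/1.64×10^-6) = 0.2564 rad.

14.7°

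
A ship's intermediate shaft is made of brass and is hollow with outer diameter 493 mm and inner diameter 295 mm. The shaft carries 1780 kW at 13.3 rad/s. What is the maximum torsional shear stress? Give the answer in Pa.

6.53e6 Pa

ω = 13.3 rad/s, so T = P/ω = 1780×10³ / 13.30 = 133800 N·m.
J = π(d_o⁴ − d_i⁴)/32 = π(0.493⁴ − 0.295⁴)/32 = 5.056×10^-3 m⁴.
τ_max = T·r/J = 133800 × 0.246 / 5.056×10^-3 = 6.525×10^6 Pa.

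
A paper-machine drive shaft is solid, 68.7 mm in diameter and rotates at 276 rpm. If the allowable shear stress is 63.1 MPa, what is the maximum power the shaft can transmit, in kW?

116 kW

J = πd⁴/32 = π(0.0687)⁴/32 = 2.187×10^-6 m⁴.
T_max = τ_allow·J/r = 6.31×10^7 × 2.187×10^-6 / 0.0343 = 4017 N·m.
ω = 2π·276/60 = 28.90 rad/s, so P_max = T_max·ω = 1.161×10^5 W.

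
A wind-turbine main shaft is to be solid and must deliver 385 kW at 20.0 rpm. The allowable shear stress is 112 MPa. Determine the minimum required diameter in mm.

203 mm

ω = 2π·20.0/60 = 2.094 rad/s, so T = P/ω = 385×10³ / 2.094 = 183800 N·m.
For a solid shaft τ_max = 16T/(πd³), so d = (16T/(π τ_allow))^(1/3) = (16·183800/(π·1.12×10^8))^(1/3) = 0.2029 m.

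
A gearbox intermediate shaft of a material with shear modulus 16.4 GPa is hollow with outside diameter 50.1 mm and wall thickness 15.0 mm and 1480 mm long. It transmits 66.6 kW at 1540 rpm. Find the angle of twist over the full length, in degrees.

ω = 2π·1540/60 = 161.3 rad/s, so T = P/ω = 66.6×10³ / 161.3 = 413.0 N·m.
J = π(d_o⁴ − d_i⁴)/32 = π(0.0501⁴ − 0.0201⁴)/32 = 6.025×10^-7 m⁴.
θ = T·L/(G·J) = 413.0 × 1.48 / (16.4×10⁹ × 6.025×10^-7) = 0.06186 rad.

3.54°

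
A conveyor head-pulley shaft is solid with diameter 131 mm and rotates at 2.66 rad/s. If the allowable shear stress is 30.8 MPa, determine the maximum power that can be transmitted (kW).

36.2 kW

J = πd⁴/32 = π(0.131)⁴/32 = 2.891×10^-5 m⁴.
T_max = τ_allow·J/r = 3.08×10^7 × 2.891×10^-5 / 0.0655 = 13600 N·m.
ω = 2.66 rad/s, so P_max = T_max·ω = 3.616×10^4 W.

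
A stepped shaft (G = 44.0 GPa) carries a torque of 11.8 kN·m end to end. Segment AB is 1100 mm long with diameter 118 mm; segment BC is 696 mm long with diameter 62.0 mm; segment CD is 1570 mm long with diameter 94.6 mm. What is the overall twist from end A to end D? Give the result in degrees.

J_AB = π(0.118)⁴/32 = 1.90×10^-5 m⁴; J_BC = π(0.0620)⁴/32 = 1.45×10^-6 m⁴; J_CD = π(0.0946)⁴/32 = 7.86×10^-6 m⁴.
θ = (T/G)·Σ L_i/J_i = (11800/44.0×10⁹)·(1.10/1.90×10^-5 + 0.696/1.45×10^-6 + 1.57/7.86×10^-6) = 0.1977 rad.

11.3°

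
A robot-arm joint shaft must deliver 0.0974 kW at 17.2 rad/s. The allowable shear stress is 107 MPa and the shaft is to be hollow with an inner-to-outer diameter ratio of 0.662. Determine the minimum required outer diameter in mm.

ω = 17.2 rad/s, so T = P/ω = 0.0974×10³ / 17.20 = 5.663 N·m.
For a hollow shaft with d_i/d_o = 0.662: τ_max = 16T/(π d_o³ (1−k⁴)), so d_o = [16T/(π τ_allow (1−k⁴))]^(1/3) = [16·5.663/(π·1.07×10^8·0.8079)]^(1/3) = 0.006936 m.

6.94 mm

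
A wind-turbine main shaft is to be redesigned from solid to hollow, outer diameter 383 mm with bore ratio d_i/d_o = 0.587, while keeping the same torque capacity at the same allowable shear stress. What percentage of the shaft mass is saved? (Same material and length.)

28.7 %

Equal τ_max and T ⇒ the solid shaft needs d_s³ = d_o³(1−k⁴), so d_s = 383·(1−0.587⁴)^(1/3) = 367.2 mm.
Area ratio A_h/A_s = d_o²(1−k²)/d_s² = (1−k²)/(1−k⁴)^(2/3) = 0.7131.
Mass saving = 1 − 0.7131 = 28.7 %.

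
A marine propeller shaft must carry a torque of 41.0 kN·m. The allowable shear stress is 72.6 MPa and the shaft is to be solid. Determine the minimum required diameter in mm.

For a solid shaft τ_max = 16T/(πd³), so d = (16T/(π τ_allow))^(1/3) = (16·41000/(π·7.26×10^7))^(1/3) = 0.1422 m.

142 mm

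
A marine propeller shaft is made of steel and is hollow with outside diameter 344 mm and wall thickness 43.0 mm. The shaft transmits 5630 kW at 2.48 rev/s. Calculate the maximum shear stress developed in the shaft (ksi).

ω = 2π·2.48 = 15.58 rad/s, so T = P/ω = 5630×10³ / 15.58 = 361300 N·m.
J = π(d_o⁴ − d_i⁴)/32 = π(0.344⁴ − 0.258⁴)/32 = 9.398×10^-4 m⁴.
τ_max = T·r/J = 361300 × 0.172 / 9.398×10^-4 = 6.613×10^7 Pa.

9.59 ksi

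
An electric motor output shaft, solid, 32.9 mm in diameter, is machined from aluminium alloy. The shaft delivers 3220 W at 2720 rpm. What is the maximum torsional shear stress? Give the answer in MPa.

1.62 MPa

ω = 2π·2720/60 = 284.8 rad/s, so T = P/ω = 3220 / 284.8 = 11.30 N·m.
J = πd⁴/32 = π(0.0329)⁴/32 = 1.150×10^-7 m⁴.
τ_max = T·r/J = 11.30 × 0.0164 / 1.150×10^-7 = 1.617×10^6 Pa.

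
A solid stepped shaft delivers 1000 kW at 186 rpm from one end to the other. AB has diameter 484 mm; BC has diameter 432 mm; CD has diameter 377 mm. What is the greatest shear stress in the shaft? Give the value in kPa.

ω = 2π·186/60 = 19.48 rad/s, so T = P/ω = 1000×10³ / 19.48 = 51340 N·m.
Under the same torque, τ_max = 16T/(πd³) is largest where d is smallest — segment CD (d = 377 mm).
τ_max = 16·51340/(π·(0.377)³) = 4.880×10^6 Pa.

4880 kPa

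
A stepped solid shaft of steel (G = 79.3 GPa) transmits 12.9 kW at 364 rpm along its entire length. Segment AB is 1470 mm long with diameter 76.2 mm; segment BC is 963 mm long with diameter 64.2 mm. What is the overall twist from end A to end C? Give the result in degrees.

ω = 2π·364/60 = 38.12 rad/s, so T = P/ω = 12.9×10³ / 38.12 = 338.4 N·m.
J_AB = π(0.0762)⁴/32 = 3.31×10^-6 m⁴; J_BC = π(0.0642)⁴/32 = 1.67×10^-6 m⁴.
θ = (T/G)·Σ L_i/J_i = (338.4/79.3×10⁹)·(1.47/3.31×10^-6 + 0.963/1.67×10^-6) = 4.360×10^-3 rad.

0.250°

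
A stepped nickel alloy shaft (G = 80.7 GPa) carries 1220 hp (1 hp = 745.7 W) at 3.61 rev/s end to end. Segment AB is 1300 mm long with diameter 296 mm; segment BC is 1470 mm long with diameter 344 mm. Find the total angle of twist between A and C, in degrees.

ω = 2π·3.61 = 22.68 rad/s, so T = P/ω = 1220×745.7 / 22.68 = 40110 N·m.
J_AB = π(0.296)⁴/32 = 7.54×10^-4 m⁴; J_BC = π(0.344)⁴/32 = 1.37×10^-3 m⁴.
θ = (T/G)·Σ L_i/J_i = (40110/80.7×10⁹)·(1.30/7.54×10^-4 + 1.47/1.37×10^-3) = 1.389×10^-3 rad.

0.0796°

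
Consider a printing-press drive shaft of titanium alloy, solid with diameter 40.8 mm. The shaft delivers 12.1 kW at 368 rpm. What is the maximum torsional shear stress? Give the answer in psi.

3410 psi

ω = 2π·368/60 = 38.54 rad/s, so T = P/ω = 12.1×10³ / 38.54 = 314.0 N·m.
J = πd⁴/32 = π(0.0408)⁴/32 = 2.720×10^-7 m⁴.
τ_max = T·r/J = 314.0 × 0.0204 / 2.720×10^-7 = 2.354×10^7 Pa.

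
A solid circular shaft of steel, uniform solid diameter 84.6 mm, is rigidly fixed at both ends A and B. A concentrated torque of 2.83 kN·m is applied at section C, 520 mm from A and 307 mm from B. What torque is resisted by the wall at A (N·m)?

With uniform GJ and both ends fixed, compatibility θ_AC = θ_CB gives T_A·a = T_B·b, together with T_A + T_B = T₀.
T_A = T₀·b/(a+b) = 2830·307/827.0 = 1051 N·m; T_B = 1779 N·m.

1050 N·m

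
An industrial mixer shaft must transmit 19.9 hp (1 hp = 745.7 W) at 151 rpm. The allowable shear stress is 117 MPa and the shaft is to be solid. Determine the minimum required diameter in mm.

ω = 2π·151/60 = 15.81 rad/s, so T = P/ω = 19.9×745.7 / 15.81 = 938.5 N·m.
For a solid shaft τ_max = 16T/(πd³), so d = (16T/(π τ_allow))^(1/3) = (16·938.5/(π·1.17×10^8))^(1/3) = 0.03444 m.

34.4 mm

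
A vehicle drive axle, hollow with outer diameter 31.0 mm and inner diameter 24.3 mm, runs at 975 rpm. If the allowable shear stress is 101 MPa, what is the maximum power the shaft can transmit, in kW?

J = π(d_o⁴ − d_i⁴)/32 = π(0.0310⁴ − 0.0243⁴)/32 = 5.644×10^-8 m⁴.
T_max = τ_allow·J/r = 1.01×10^8 × 5.644×10^-8 / 0.0155 = 367.7 N·m.
ω = 2π·975/60 = 102.1 rad/s, so P_max = T_max·ω = 3.755×10^4 W.

37.5 kW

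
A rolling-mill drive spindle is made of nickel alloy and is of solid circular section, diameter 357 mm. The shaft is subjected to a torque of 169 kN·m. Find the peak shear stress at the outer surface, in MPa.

18.9 MPa

J = πd⁴/32 = π(0.357)⁴/32 = 1.595×10^-3 m⁴.
τ_max = T·r/J = 169000 × 0.178 / 1.595×10^-3 = 1.892×10^7 Pa.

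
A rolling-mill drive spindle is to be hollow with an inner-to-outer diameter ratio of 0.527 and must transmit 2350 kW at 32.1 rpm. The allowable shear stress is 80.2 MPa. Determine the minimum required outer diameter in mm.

364 mm

ω = 2π·32.1/60 = 3.362 rad/s, so T = P/ω = 2350×10³ / 3.362 = 699100 N·m.
For a hollow shaft with d_i/d_o = 0.527: τ_max = 16T/(π d_o³ (1−k⁴)), so d_o = [16T/(π τ_allow (1−k⁴))]^(1/3) = [16·699100/(π·8.02×10^7·0.9229)]^(1/3) = 0.3637 m.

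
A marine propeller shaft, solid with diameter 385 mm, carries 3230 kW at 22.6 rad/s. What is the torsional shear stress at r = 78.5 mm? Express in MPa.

5.20 MPa

ω = 22.6 rad/s, so T = P/ω = 3230×10³ / 22.60 = 142900 N·m.
J = πd⁴/32 = π(0.385)⁴/32 = 2.157×10^-3 m⁴.
Shear stress varies linearly with radius: τ = T·r/J = 142900 × 0.0785 / 2.157×10^-3 = 5.201×10^6 Pa.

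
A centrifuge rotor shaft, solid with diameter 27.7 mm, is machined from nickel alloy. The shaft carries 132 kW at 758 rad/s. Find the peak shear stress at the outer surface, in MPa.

ω = 758 rad/s, so T = P/ω = 132×10³ / 758.0 = 174.1 N·m.
J = πd⁴/32 = π(0.0277)⁴/32 = 5.780×10^-8 m⁴.
τ_max = T·r/J = 174.1 × 0.0138 / 5.780×10^-8 = 4.173×10^7 Pa.

41.7 MPa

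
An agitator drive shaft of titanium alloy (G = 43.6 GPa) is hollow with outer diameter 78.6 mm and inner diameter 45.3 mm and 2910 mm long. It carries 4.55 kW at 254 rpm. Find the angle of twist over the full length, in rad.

0.00342 rad

ω = 2π·254/60 = 26.60 rad/s, so T = P/ω = 4.55×10³ / 26.60 = 171.1 N·m.
J = π(d_o⁴ − d_i⁴)/32 = π(0.0786⁴ − 0.0453⁴)/32 = 3.334×10^-6 m⁴.
θ = T·L/(G·J) = 171.1 × 2.91 / (43.6×10⁹ × 3.334×10^-6) = 3.425×10^-3 rad.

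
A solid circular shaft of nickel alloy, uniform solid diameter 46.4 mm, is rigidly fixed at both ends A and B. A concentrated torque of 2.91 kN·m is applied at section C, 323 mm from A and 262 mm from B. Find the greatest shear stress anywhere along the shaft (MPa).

81.9 MPa

With uniform GJ and both ends fixed, compatibility θ_AC = θ_CB gives T_A·a = T_B·b, together with T_A + T_B = T₀.
T_A = T₀·b/(a+b) = 2910·262/585.0 = 1303 N·m; T_B = 1607 N·m.
τ in each portion: τ_AC = 6.64×10^7 Pa, τ_CB = 8.19×10^7 Pa; maximum is in CB.
τ_max = T_CB·r/J = 1607·0.0232/4.55×10^-7 = 8.191×10^7 Pa.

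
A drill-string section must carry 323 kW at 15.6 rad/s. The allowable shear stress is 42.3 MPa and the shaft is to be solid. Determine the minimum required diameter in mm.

ω = 15.6 rad/s, so T = P/ω = 323×10³ / 15.60 = 20710 N·m.
For a solid shaft τ_max = 16T/(πd³), so d = (16T/(π τ_allow))^(1/3) = (16·20710/(π·4.23×10^7))^(1/3) = 0.1356 m.

136 mm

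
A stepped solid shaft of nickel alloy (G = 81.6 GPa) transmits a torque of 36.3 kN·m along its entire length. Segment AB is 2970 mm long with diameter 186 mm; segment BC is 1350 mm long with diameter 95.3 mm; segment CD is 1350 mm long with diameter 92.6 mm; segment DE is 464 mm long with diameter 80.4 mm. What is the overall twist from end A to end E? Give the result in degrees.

12.5°

J_AB = π(0.186)⁴/32 = 1.18×10^-4 m⁴; J_BC = π(0.0953)⁴/32 = 8.10×10^-6 m⁴; J_CD = π(0.0926)⁴/32 = 7.22×10^-6 m⁴; J_DE = π(0.0804)⁴/32 = 4.10×10^-6 m⁴.
θ = (T/G)·Σ L_i/J_i = (36300/81.6×10⁹)·(2.97/1.18×10^-4 + 1.35/8.10×10^-6 + 1.35/7.22×10^-6 + 0.464/4.10×10^-6) = 0.2189 rad.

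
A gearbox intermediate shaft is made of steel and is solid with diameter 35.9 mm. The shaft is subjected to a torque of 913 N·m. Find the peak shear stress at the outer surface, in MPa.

100 MPa

J = πd⁴/32 = π(0.0359)⁴/32 = 1.631×10^-7 m⁴.
τ_max = T·r/J = 913.0 × 0.0180 / 1.631×10^-7 = 1.005×10^8 Pa.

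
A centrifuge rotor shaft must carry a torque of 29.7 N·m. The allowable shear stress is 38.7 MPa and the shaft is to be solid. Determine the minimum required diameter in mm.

15.8 mm

For a solid shaft τ_max = 16T/(πd³), so d = (16T/(π τ_allow))^(1/3) = (16·29.70/(π·3.87×10^7))^(1/3) = 0.01575 m.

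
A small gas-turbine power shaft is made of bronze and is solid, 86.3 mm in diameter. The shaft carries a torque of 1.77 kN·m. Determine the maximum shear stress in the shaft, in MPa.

14.0 MPa

J = πd⁴/32 = π(0.0863)⁴/32 = 5.446×10^-6 m⁴.
τ_max = T·r/J = 1770 × 0.0432 / 5.446×10^-6 = 1.403×10^7 Pa.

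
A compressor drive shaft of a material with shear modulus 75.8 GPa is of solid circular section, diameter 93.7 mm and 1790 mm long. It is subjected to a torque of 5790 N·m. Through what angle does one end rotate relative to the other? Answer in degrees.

1.04°

J = πd⁴/32 = π(0.0937)⁴/32 = 7.568×10^-6 m⁴.
θ = T·L/(G·J) = 5790 × 1.79 / (75.8×10⁹ × 7.568×10^-6) = 0.01807 rad.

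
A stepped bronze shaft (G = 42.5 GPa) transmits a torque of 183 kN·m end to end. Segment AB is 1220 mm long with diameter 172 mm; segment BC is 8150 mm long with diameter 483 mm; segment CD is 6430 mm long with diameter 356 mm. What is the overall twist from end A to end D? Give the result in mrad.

85.3 mrad

J_AB = π(0.172)⁴/32 = 8.59×10^-5 m⁴; J_BC = π(0.483)⁴/32 = 5.34×10^-3 m⁴; J_CD = π(0.356)⁴/32 = 1.58×10^-3 m⁴.
θ = (T/G)·Σ L_i/J_i = (183000/42.5×10⁹)·(1.22/8.59×10^-5 + 8.15/5.34×10^-3 + 6.43/1.58×10^-3) = 0.08526 rad.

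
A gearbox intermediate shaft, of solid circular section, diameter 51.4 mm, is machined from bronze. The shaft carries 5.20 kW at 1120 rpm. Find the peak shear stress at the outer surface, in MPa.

ω = 2π·1120/60 = 117.3 rad/s, so T = P/ω = 5.20×10³ / 117.3 = 44.34 N·m.
J = πd⁴/32 = π(0.0514)⁴/32 = 6.853×10^-7 m⁴.
τ_max = T·r/J = 44.34 × 0.0257 / 6.853×10^-7 = 1.663×10^6 Pa.

1.66 MPa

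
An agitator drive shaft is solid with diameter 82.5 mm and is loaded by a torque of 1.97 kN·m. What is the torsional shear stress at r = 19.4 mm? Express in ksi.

1.22 ksi

J = πd⁴/32 = π(0.0825)⁴/32 = 4.548×10^-6 m⁴.
Shear stress varies linearly with radius: τ = T·r/J = 1970 × 0.0194 / 4.548×10^-6 = 8.403×10^6 Pa.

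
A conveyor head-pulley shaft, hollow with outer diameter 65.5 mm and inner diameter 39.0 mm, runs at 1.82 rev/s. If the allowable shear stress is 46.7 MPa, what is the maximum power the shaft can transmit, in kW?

J = π(d_o⁴ − d_i⁴)/32 = π(0.0655⁴ − 0.0390⁴)/32 = 1.580×10^-6 m⁴.
T_max = τ_allow·J/r = 4.67×10^7 × 1.580×10^-6 / 0.0328 = 2253 N·m.
ω = 2π·1.82 = 11.44 rad/s, so P_max = T_max·ω = 2.576×10^4 W.

25.8 kW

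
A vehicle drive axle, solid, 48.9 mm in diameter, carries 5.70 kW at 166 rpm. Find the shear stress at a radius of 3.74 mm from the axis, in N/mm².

2.18 N/mm²

ω = 2π·166/60 = 17.38 rad/s, so T = P/ω = 5.70×10³ / 17.38 = 327.9 N·m.
J = πd⁴/32 = π(0.0489)⁴/32 = 5.614×10^-7 m⁴.
Shear stress varies linearly with radius: τ = T·r/J = 327.9 × 0.00374 / 5.614×10^-7 = 2.185×10^6 Pa.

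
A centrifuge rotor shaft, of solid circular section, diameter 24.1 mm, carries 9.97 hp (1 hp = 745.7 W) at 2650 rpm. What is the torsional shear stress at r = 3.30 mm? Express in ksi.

0.387 ksi

ω = 2π·2650/60 = 277.5 rad/s, so T = P/ω = 9.97×745.7 / 277.5 = 26.79 N·m.
J = πd⁴/32 = π(0.0241)⁴/32 = 3.312×10^-8 m⁴.
Shear stress varies linearly with radius: τ = T·r/J = 26.79 × 0.00330 / 3.312×10^-8 = 2.670×10^6 Pa.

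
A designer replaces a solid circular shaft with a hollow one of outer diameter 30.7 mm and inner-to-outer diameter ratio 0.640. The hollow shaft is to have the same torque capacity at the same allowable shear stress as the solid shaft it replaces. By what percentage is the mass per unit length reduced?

33.3 %

Equal τ_max and T ⇒ the solid shaft needs d_s³ = d_o³(1−k⁴), so d_s = 30.7·(1−0.640⁴)^(1/3) = 28.88 mm.
Area ratio A_h/A_s = d_o²(1−k²)/d_s² = (1−k²)/(1−k⁴)^(2/3) = 0.6673.
Mass saving = 1 − 0.6673 = 33.3 %.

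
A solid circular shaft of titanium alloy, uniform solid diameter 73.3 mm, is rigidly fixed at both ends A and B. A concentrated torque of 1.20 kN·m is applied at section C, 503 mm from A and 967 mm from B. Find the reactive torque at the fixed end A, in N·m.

789 N·m

With uniform GJ and both ends fixed, compatibility θ_AC = θ_CB gives T_A·a = T_B·b, together with T_A + T_B = T₀.
T_A = T₀·b/(a+b) = 1200·967/1470 = 789.4 N·m; T_B = 410.6 N·m.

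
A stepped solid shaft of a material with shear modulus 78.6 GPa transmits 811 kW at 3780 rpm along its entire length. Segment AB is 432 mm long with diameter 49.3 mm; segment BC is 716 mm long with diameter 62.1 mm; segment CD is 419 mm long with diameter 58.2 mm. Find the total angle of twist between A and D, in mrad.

41.9 mrad

ω = 2π·3780/60 = 395.8 rad/s, so T = P/ω = 811×10³ / 395.8 = 2049 N·m.
J_AB = π(0.0493)⁴/32 = 5.80×10^-7 m⁴; J_BC = π(0.0621)⁴/32 = 1.46×10^-6 m⁴; J_CD = π(0.0582)⁴/32 = 1.13×10^-6 m⁴.
θ = (T/G)·Σ L_i/J_i = (2049/78.6×10⁹)·(0.432/5.80×10^-7 + 0.716/1.46×10^-6 + 0.419/1.13×10^-6) = 0.04190 rad.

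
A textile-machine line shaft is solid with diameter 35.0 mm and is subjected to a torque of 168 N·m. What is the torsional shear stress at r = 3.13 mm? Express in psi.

J = πd⁴/32 = π(0.0350)⁴/32 = 1.473×10^-7 m⁴.
Shear stress varies linearly with radius: τ = T·r/J = 168.0 × 0.00313 / 1.473×10^-7 = 3.569×10^6 Pa.

518 psi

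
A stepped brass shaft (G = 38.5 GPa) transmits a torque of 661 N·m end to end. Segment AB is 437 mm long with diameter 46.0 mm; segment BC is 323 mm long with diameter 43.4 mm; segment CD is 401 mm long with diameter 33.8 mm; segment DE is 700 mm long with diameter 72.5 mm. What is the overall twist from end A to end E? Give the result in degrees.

5.22°

J_AB = π(0.0460)⁴/32 = 4.40×10^-7 m⁴; J_BC = π(0.0434)⁴/32 = 3.48×10^-7 m⁴; J_CD = π(0.0338)⁴/32 = 1.28×10^-7 m⁴; J_DE = π(0.0725)⁴/32 = 2.71×10^-6 m⁴.
θ = (T/G)·Σ L_i/J_i = (661.0/38.5×10⁹)·(0.437/4.40×10^-7 + 0.323/3.48×10^-7 + 0.401/1.28×10^-7 + 0.700/2.71×10^-6) = 0.09115 rad.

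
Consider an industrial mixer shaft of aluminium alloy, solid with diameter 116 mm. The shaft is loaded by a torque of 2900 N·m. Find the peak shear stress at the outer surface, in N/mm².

J = πd⁴/32 = π(0.116)⁴/32 = 1.778×10^-5 m⁴.
τ_max = T·r/J = 2900 × 0.0580 / 1.778×10^-5 = 9.462×10^6 Pa.

9.46 N/mm²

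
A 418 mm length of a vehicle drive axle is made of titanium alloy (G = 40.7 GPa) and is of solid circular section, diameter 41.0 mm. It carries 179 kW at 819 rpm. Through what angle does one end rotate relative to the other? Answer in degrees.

ω = 2π·819/60 = 85.77 rad/s, so T = P/ω = 179×10³ / 85.77 = 2087 N·m.
J = πd⁴/32 = π(0.0410)⁴/32 = 2.774×10^-7 m⁴.
θ = T·L/(G·J) = 2087 × 0.418 / (40.7×10⁹ × 2.774×10^-7) = 0.07727 rad.

4.43°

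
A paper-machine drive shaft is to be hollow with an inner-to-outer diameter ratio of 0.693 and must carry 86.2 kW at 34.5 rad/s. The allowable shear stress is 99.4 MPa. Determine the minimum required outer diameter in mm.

55.0 mm

ω = 34.5 rad/s, so T = P/ω = 86.2×10³ / 34.50 = 2499 N·m.
For a hollow shaft with d_i/d_o = 0.693: τ_max = 16T/(π d_o³ (1−k⁴)), so d_o = [16T/(π τ_allow (1−k⁴))]^(1/3) = [16·2499/(π·9.94×10^7·0.7694)]^(1/3) = 0.05500 m.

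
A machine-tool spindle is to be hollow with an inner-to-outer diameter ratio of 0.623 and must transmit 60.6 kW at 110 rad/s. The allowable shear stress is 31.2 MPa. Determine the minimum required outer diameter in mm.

ω = 110 rad/s, so T = P/ω = 60.6×10³ / 110.0 = 550.9 N·m.
For a hollow shaft with d_i/d_o = 0.623: τ_max = 16T/(π d_o³ (1−k⁴)), so d_o = [16T/(π τ_allow (1−k⁴))]^(1/3) = [16·550.9/(π·3.12×10^7·0.8494)]^(1/3) = 0.04731 m.

47.3 mm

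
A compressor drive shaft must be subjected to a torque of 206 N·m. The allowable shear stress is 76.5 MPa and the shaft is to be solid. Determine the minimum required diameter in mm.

For a solid shaft τ_max = 16T/(πd³), so d = (16T/(π τ_allow))^(1/3) = (16·206.0/(π·7.65×10^7))^(1/3) = 0.02394 m.

23.9 mm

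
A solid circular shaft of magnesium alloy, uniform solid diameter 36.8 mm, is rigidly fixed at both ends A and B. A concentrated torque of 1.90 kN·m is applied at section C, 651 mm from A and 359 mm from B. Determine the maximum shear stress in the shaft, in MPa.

125 MPa

With uniform GJ and both ends fixed, compatibility θ_AC = θ_CB gives T_A·a = T_B·b, together with T_A + T_B = T₀.
T_A = T₀·b/(a+b) = 1900·359/1010 = 675.3 N·m; T_B = 1225 N·m.
τ in each portion: τ_AC = 6.90×10^7 Pa, τ_CB = 1.25×10^8 Pa; maximum is in CB.
τ_max = T_CB·r/J = 1225·0.0184/1.80×10^-7 = 1.252×10^8 Pa.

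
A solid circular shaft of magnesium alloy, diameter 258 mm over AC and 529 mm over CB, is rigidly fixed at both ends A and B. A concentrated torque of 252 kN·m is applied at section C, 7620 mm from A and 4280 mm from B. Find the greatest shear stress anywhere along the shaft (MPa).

Compatibility: T_A·a/J_AC = T_B·b/J_CB with T_A + T_B = T₀.
J_AC = 4.35×10^-4 m⁴, J_CB = 7.69×10^-3 m⁴, so T_A = T₀·(J_AC/a)/((J_AC/a)+(J_CB/b)) = 7762 N·m, T_B = 244200 N·m.
τ in each portion: τ_AC = 2.30×10^6 Pa, τ_CB = 8.40×10^6 Pa; maximum is in CB.
τ_max = T_CB·r/J = 244200·0.265/7.69×10^-3 = 8.403×10^6 Pa.

8.40 MPa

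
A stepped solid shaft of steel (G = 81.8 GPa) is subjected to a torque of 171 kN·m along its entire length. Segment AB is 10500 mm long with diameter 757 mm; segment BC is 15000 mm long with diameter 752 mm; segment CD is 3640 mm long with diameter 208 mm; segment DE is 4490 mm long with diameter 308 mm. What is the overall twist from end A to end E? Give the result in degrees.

J_AB = π(0.757)⁴/32 = 0.0322 m⁴; J_BC = π(0.752)⁴/32 = 0.0314 m⁴; J_CD = π(0.208)⁴/32 = 1.84×10^-4 m⁴; J_DE = π(0.308)⁴/32 = 8.83×10^-4 m⁴.
θ = (T/G)·Σ L_i/J_i = (171000/81.8×10⁹)·(10.5/0.0322 + 15.0/0.0314 + 3.64/1.84×10^-4 + 4.49/8.83×10^-4) = 0.05371 rad.

3.08°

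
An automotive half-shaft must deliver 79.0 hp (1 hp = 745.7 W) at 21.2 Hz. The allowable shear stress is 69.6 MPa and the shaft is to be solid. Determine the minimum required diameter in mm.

ω = 2π·21.2 = 133.2 rad/s, so T = P/ω = 79.0×745.7 / 133.2 = 442.3 N·m.
For a solid shaft τ_max = 16T/(πd³), so d = (16T/(π τ_allow))^(1/3) = (16·442.3/(π·6.96×10^7))^(1/3) = 0.03187 m.

31.9 mm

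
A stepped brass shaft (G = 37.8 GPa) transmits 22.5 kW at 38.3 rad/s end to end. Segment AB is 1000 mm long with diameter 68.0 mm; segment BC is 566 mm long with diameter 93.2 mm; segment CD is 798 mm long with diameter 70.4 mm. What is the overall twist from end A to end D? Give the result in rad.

0.0137 rad

ω = 38.3 rad/s, so T = P/ω = 22.5×10³ / 38.30 = 587.5 N·m.
J_AB = π(0.0680)⁴/32 = 2.10×10^-6 m⁴; J_BC = π(0.0932)⁴/32 = 7.41×10^-6 m⁴; J_CD = π(0.0704)⁴/32 = 2.41×10^-6 m⁴.
θ = (T/G)·Σ L_i/J_i = (587.5/37.8×10⁹)·(1.00/2.10×10^-6 + 0.566/7.41×10^-6 + 0.798/2.41×10^-6) = 0.01373 rad.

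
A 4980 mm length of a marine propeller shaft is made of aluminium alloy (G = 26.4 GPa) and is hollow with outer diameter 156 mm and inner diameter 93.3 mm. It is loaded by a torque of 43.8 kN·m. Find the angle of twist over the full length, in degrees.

J = π(d_o⁴ − d_i⁴)/32 = π(0.156⁴ − 0.0933⁴)/32 = 5.070×10^-5 m⁴.
θ = T·L/(G·J) = 43800 × 4.98 / (26.4×10⁹ × 5.070×10^-5) = 0.1630 rad.

9.34°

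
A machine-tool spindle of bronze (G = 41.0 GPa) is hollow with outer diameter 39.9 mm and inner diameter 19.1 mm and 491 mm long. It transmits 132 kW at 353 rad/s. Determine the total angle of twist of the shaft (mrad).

19.0 mrad

ω = 353 rad/s, so T = P/ω = 132×10³ / 353.0 = 373.9 N·m.
J = π(d_o⁴ − d_i⁴)/32 = π(0.0399⁴ − 0.0191⁴)/32 = 2.358×10^-7 m⁴.
θ = T·L/(G·J) = 373.9 × 0.491 / (41.0×10⁹ × 2.358×10^-7) = 0.01899 rad.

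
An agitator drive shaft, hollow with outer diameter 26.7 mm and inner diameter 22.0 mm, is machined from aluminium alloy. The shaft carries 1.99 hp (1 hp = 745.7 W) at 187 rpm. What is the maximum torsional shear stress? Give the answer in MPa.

ω = 2π·187/60 = 19.58 rad/s, so T = P/ω = 1.99×745.7 / 19.58 = 75.78 N·m.
J = π(d_o⁴ − d_i⁴)/32 = π(0.0267⁴ − 0.0220⁴)/32 = 2.690×10^-8 m⁴.
τ_max = T·r/J = 75.78 × 0.0133 / 2.690×10^-8 = 3.761×10^7 Pa.

37.6 MPa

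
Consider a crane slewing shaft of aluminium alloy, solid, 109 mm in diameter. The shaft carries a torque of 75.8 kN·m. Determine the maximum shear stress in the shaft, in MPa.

J = πd⁴/32 = π(0.109)⁴/32 = 1.386×10^-5 m⁴.
τ_max = T·r/J = 75800 × 0.0545 / 1.386×10^-5 = 2.981×10^8 Pa.

298 MPa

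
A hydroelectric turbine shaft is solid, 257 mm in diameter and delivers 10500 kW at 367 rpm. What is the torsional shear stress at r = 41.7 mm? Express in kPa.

ω = 2π·367/60 = 38.43 rad/s, so T = P/ω = 10500×10³ / 38.43 = 273200 N·m.
J = πd⁴/32 = π(0.257)⁴/32 = 4.283×10^-4 m⁴.
Shear stress varies linearly with radius: τ = T·r/J = 273200 × 0.0417 / 4.283×10^-4 = 2.660×10^7 Pa.

26600 kPa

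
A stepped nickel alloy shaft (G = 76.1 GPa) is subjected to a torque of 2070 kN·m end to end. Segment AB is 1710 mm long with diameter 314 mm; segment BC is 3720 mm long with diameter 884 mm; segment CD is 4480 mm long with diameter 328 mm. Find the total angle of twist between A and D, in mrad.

J_AB = π(0.314)⁴/32 = 9.54×10^-4 m⁴; J_BC = π(0.884)⁴/32 = 0.0600 m⁴; J_CD = π(0.328)⁴/32 = 1.14×10^-3 m⁴.
θ = (T/G)·Σ L_i/J_i = (2.070e6/76.1×10⁹)·(1.71/9.54×10^-4 + 3.72/0.0600 + 4.48/1.14×10^-3) = 0.1577 rad.

158 mrad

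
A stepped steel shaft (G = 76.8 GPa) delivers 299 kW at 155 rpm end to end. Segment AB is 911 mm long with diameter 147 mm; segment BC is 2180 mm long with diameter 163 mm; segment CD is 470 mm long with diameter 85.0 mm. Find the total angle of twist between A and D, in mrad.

34.3 mrad

ω = 2π·155/60 = 16.23 rad/s, so T = P/ω = 299×10³ / 16.23 = 18420 N·m.
J_AB = π(0.147)⁴/32 = 4.58×10^-5 m⁴; J_BC = π(0.163)⁴/32 = 6.93×10^-5 m⁴; J_CD = π(0.0850)⁴/32 = 5.12×10^-6 m⁴.
θ = (T/G)·Σ L_i/J_i = (18420/76.8×10⁹)·(0.911/4.58×10^-5 + 2.18/6.93×10^-5 + 0.470/5.12×10^-6) = 0.03431 rad.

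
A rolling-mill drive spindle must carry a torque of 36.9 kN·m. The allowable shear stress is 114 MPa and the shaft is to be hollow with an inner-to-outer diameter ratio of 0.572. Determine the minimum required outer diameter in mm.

123 mm

For a hollow shaft with d_i/d_o = 0.572: τ_max = 16T/(π d_o³ (1−k⁴)), so d_o = [16T/(π τ_allow (1−k⁴))]^(1/3) = [16·36900/(π·1.14×10^8·0.8930)]^(1/3) = 0.1227 m.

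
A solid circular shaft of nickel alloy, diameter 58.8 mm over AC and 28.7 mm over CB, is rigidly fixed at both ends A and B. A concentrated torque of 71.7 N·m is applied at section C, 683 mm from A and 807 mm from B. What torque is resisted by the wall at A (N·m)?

68.4 N·m

Compatibility: T_A·a/J_AC = T_B·b/J_CB with T_A + T_B = T₀.
J_AC = 1.17×10^-6 m⁴, J_CB = 6.66×10^-8 m⁴, so T_A = T₀·(J_AC/a)/((J_AC/a)+(J_CB/b)) = 68.41 N·m, T_B = 3.286 N·m.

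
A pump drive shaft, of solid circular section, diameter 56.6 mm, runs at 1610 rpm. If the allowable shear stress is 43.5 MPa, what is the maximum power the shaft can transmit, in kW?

J = πd⁴/32 = π(0.0566)⁴/32 = 1.008×10^-6 m⁴.
T_max = τ_allow·J/r = 4.35×10^7 × 1.008×10^-6 / 0.0283 = 1549 N·m.
ω = 2π·1610/60 = 168.6 rad/s, so P_max = T_max·ω = 2.611×10^5 W.

261 kW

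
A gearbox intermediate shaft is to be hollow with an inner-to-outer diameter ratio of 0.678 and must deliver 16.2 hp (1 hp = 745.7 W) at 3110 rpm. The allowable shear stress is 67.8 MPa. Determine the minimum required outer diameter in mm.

ω = 2π·3110/60 = 325.7 rad/s, so T = P/ω = 16.2×745.7 / 325.7 = 37.09 N·m.
For a hollow shaft with d_i/d_o = 0.678: τ_max = 16T/(π d_o³ (1−k⁴)), so d_o = [16T/(π τ_allow (1−k⁴))]^(1/3) = [16·37.09/(π·6.78×10^7·0.7887)]^(1/3) = 0.01523 m.

15.2 mm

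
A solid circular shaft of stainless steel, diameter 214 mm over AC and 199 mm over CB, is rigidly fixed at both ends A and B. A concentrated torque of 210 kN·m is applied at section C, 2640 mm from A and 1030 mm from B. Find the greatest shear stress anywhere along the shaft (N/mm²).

89.2 N/mm²

Compatibility: T_A·a/J_AC = T_B·b/J_CB with T_A + T_B = T₀.
J_AC = 2.06×10^-4 m⁴, J_CB = 1.54×10^-4 m⁴, so T_A = T₀·(J_AC/a)/((J_AC/a)+(J_CB/b)) = 72000 N·m, T_B = 138000 N·m.
τ in each portion: τ_AC = 3.74×10^7 Pa, τ_CB = 8.92×10^7 Pa; maximum is in CB.
τ_max = T_CB·r/J = 138000·0.0995/1.54×10^-4 = 8.918×10^7 Pa.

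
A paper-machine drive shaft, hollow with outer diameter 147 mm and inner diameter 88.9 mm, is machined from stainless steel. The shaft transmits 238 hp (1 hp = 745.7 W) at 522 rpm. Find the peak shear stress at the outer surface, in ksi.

0.872 ksi

ω = 2π·522/60 = 54.66 rad/s, so T = P/ω = 238×745.7 / 54.66 = 3247 N·m.
J = π(d_o⁴ − d_i⁴)/32 = π(0.147⁴ − 0.0889⁴)/32 = 3.971×10^-5 m⁴.
τ_max = T·r/J = 3247 × 0.0735 / 3.971×10^-5 = 6.009×10^6 Pa.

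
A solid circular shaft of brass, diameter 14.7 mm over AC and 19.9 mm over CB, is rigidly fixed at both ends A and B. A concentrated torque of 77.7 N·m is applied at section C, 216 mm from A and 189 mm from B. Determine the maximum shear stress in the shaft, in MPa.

39.8 MPa

Compatibility: T_A·a/J_AC = T_B·b/J_CB with T_A + T_B = T₀.
J_AC = 4.58×10^-9 m⁴, J_CB = 1.54×10^-8 m⁴, so T_A = T₀·(J_AC/a)/((J_AC/a)+(J_CB/b)) = 16.06 N·m, T_B = 61.64 N·m.
τ in each portion: τ_AC = 2.57×10^7 Pa, τ_CB = 3.98×10^7 Pa; maximum is in CB.
τ_max = T_CB·r/J = 61.64·0.00995/1.54×10^-8 = 3.984×10^7 Pa.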